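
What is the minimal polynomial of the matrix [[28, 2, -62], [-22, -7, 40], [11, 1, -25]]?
m_A(x) = (x - 6)(x + 5)^2

The characteristic polynomial factors as (x - 6)(x + 5)^2. The minimal polynomial is ∏(x - λ)^{k_λ} where k_λ is the size of the largest Jordan block at λ.

For λ = -5: rank(A + 5I) = 2, and the largest Jordan block has size 2 (the smallest k with rank((A + 5I)^k) = rank((A + 5I)^(k+1))).
For λ = 6: rank(A - 6I) = 2, and the largest Jordan block has size 1 (the smallest k with rank((A - 6I)^k) = rank((A - 6I)^(k+1))).

So m_A(x) = (x - 6)(x + 5)^2.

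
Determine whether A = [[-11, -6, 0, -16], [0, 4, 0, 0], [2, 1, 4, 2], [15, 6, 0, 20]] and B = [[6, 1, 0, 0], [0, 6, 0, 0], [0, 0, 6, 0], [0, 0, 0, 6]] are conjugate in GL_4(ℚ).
No.

trace(A) = 17 but trace(B) = 24. The trace is a similarity invariant, so A and B are not similar.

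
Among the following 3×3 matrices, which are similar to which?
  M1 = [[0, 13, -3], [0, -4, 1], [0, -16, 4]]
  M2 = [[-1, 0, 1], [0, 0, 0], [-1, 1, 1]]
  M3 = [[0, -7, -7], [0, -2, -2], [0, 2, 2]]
2 classes: {M1, M2}, {M3}

Characteristic polynomials: χ_{M1} = x^3, χ_{M2} = x^3, χ_{M3} = x^3.

{M1, M2}: invariant factors x^3.

{M3}: invariant factors x, x^2.

Matrices are similar if and only if their invariant-factor lists agree; the partition into similarity classes is {M1, M2}, {M3}.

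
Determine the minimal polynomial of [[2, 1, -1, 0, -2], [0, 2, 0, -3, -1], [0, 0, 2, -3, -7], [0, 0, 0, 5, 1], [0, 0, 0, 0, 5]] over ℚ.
The characteristic polynomial factors as (x - 5)^2(x - 2)^3. The minimal polynomial is ∏(x - λ)^{k_λ} where k_λ is the size of the largest Jordan block at λ.

For λ = 2: rank(A - 2I) = 3, and the largest Jordan block has size 2 (the smallest k with rank((A - 2I)^k) = rank((A - 2I)^(k+1))).
For λ = 5: rank(A - 5I) = 4, and the largest Jordan block has size 2 (the smallest k with rank((A - 5I)^k) = rank((A - 5I)^(k+1))).

So m_A(x) = (x - 5)^2(x - 2)^2.

m_A(x) = (x - 5)^2(x - 2)^2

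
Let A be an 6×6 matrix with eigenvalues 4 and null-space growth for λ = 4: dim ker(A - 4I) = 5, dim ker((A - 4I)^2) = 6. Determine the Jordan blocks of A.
λ = 4: successive nullity increments [5, 1] count blocks of size ≥ k; block sizes are [2, 1, 1, 1, 1].

Jordan blocks: (4, 2), (4, 1), (4, 1), (4, 1), (4, 1)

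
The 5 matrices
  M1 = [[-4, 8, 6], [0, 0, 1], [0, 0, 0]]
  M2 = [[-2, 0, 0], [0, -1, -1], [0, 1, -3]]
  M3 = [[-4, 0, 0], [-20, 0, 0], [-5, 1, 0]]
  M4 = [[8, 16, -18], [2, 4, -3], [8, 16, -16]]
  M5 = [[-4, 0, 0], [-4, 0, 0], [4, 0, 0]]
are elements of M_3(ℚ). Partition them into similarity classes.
Characteristic polynomials: χ_{M1} = x^2(x + 4), χ_{M2} = (x + 2)^3, χ_{M3} = x^2(x + 4), χ_{M4} = x^2(x + 4), χ_{M5} = x^2(x + 4).

{M1, M3, M4}: invariant factors x^2(x + 4).

{M2}: invariant factors x + 2, (x + 2)^2.

{M5}: invariant factors x, x(x + 4).

Matrices are similar if and only if their invariant-factor lists agree; the partition into similarity classes is {M1, M3, M4}, {M2}, {M5}.

3 classes: {M1, M3, M4}, {M2}, {M5}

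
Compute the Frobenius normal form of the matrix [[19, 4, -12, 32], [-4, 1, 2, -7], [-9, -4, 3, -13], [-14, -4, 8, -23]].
The invariant factors of A (the non-unit diagonal entries of the Smith normal form of xI - A over ℚ[x]) are x^2 - 5, x^2 - 5, each dividing the next. The characteristic polynomial is their product, (x^2 - 5)^2.

The rational canonical form is the block-diagonal matrix of companion matrices C(f_i):
R = [[0, 5, 0, 0], [1, 0, 0, 0], [0, 0, 0, 5], [0, 0, 1, 0]].

Note the characteristic polynomial does not split into linear factors over ℚ, so A has no Jordan form over ℚ; the rational canonical form exists over any field.

R = [[0, 5, 0, 0], [1, 0, 0, 0], [0, 0, 0, 5], [0, 0, 1, 0]]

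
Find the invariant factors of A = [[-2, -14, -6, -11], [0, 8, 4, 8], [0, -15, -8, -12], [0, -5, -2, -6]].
x + 2, (x + 2)^3

The Jordan structure of A has elementary divisors (x + 2)^3, (x + 2). Arranging the block sizes at each eigenvalue in decreasing order and taking row products gives the invariant factors.

Invariant factors (smallest first, each dividing the next): x + 2, (x + 2)^3.

Check: the last factor (x + 2)^3 is the minimal polynomial, and the product (x + 2)^4 is the characteristic polynomial.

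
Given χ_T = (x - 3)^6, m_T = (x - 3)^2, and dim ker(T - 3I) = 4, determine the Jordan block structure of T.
Jordan blocks: (3, 2), (3, 2), (3, 1), (3, 1)

λ = 3: algebraic multiplicity 6 (exponent in χ_T), largest block size 2 (exponent in m_T), 4 blocks (geometric multiplicity). These force block sizes [2, 2, 1, 1].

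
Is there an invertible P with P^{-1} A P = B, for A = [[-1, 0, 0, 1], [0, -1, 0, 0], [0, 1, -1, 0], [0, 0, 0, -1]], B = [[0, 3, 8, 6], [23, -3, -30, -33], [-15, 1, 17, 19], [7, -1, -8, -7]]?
trace(A) = -4 but trace(B) = 7. The trace is a similarity invariant, so A and B are not similar.

No.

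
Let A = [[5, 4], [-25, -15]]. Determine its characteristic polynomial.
χ_A(x) = (x + 5)^2

xI - A = [[x - 5, -4], [25, x + 15]].

Expanding det(xI - A) along the first row:
det(xI - A) = + (x - 5)·det([[x + 15]]) - (-4)·det([[25]]).

Evaluating gives χ_A(x) = x^2 + 10x + 25 = (x + 5)^2.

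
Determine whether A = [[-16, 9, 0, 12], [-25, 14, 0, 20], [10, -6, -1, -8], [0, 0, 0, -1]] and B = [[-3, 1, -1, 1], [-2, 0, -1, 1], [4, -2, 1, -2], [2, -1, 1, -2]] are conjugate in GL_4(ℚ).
Two matrices over a field are similar if and only if they have the same invariant factors.

Both A and B have characteristic polynomial (x + 1)^4 and minimal polynomial (x + 1)^2. Computing further, both have invariant factors x + 1, x + 1, (x + 1)^2. Hence A and B are similar.

Yes.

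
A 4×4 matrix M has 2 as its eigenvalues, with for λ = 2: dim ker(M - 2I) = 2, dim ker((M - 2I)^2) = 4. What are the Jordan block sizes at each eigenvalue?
λ = 2: successive nullity increments [2, 2] count blocks of size ≥ k; block sizes are [2, 2].

Jordan blocks: (2, 2), (2, 2)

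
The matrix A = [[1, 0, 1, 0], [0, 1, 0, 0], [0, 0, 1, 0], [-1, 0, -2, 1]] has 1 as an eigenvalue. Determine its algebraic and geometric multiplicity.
algebraic multiplicity 4, geometric multiplicity 2

The characteristic polynomial is (x - 1)^4, so the factor x - 1 appears with exponent 4: the algebraic multiplicity is 4.

rank(A - I) = 2, so the eigenspace has dimension 4 - 2 = 2: the geometric multiplicity is 2.

Since 2 < 4, A is not diagonalizable.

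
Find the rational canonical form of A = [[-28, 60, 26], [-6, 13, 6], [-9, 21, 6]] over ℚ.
The invariant factors of A (the non-unit diagonal entries of the Smith normal form of xI - A over ℚ[x]) are (x + 5)(x^2 + 4x - 6), each dividing the next. The characteristic polynomial is their product, (x + 5)(x^2 + 4x - 6).

The rational canonical form is the block-diagonal matrix of companion matrices C(f_i):
R = [[0, 0, 30], [1, 0, -14], [0, 1, -9]].

Note the characteristic polynomial does not split into linear factors over ℚ, so A has no Jordan form over ℚ; the rational canonical form exists over any field.

R = [[0, 0, 30], [1, 0, -14], [0, 1, -9]]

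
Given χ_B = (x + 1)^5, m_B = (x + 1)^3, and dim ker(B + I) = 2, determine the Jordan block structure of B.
Jordan blocks: (-1, 3), (-1, 2)

λ = -1: algebraic multiplicity 5 (exponent in χ_B), largest block size 3 (exponent in m_B), 2 blocks (geometric multiplicity). These force block sizes [3, 2].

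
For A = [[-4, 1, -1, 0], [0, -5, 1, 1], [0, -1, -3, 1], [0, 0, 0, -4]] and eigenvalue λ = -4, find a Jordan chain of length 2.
We seek v_1 ∈ ker((A + 4I)^2) \ ker(A + 4I), then set v_{i+1} = (A + 4I) v_i.

One such chain is v_1 = [[-1, 2, 1, 1]]^T, v_2 = [[1, 0, 0, 0]]^T. Check: (A + 4I) v_2 = [[0, 0, 0, 0]]^T = 0.

v_1 = [[-1, 2, 1, 1]]^T, v_2 = [[1, 0, 0, 0]]^T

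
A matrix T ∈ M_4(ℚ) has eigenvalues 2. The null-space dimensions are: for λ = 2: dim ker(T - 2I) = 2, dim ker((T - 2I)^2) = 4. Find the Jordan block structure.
Jordan blocks: (2, 2), (2, 2)

λ = 2: successive nullity increments [2, 2] count blocks of size ≥ k; block sizes are [2, 2].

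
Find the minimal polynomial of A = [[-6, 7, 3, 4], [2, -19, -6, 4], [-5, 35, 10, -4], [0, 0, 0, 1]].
The characteristic polynomial factors as (x - 1)(x + 5)^3. The minimal polynomial is ∏(x - λ)^{k_λ} where k_λ is the size of the largest Jordan block at λ.

For λ = -5: rank(A + 5I) = 2, and the largest Jordan block has size 2 (the smallest k with rank((A + 5I)^k) = rank((A + 5I)^(k+1))).
For λ = 1: rank(A - I) = 3, and the largest Jordan block has size 1 (the smallest k with rank((A - I)^k) = rank((A - I)^(k+1))).

So m_A(x) = (x - 1)(x + 5)^2.

m_A(x) = (x - 1)(x + 5)^2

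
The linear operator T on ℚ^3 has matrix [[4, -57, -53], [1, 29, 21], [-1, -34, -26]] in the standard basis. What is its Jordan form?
The characteristic polynomial is det(xI - A) = (x - 6)^2(x + 5), so the eigenvalues are -5 (algebraic multiplicity 1), 6 (algebraic multiplicity 2).

For λ = -5: algebraic multiplicity 1 gives one 1×1 block.

For λ = 6: rank(A - 6I) = 2, rank((A - 6I)^2) = 1. The eigenspace has dimension 3 - 2 = 1, so there is 1 Jordan block; the rank sequence gives block sizes [2].

Assembling the blocks gives the Jordan form J above.

J = [[-5, 0, 0], [0, 6, 1], [0, 0, 6]]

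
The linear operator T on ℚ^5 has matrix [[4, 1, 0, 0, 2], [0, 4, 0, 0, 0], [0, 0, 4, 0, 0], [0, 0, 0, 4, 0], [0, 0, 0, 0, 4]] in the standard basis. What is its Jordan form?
The characteristic polynomial is det(xI - A) = (x - 4)^5, so the eigenvalues are 4 (algebraic multiplicity 5).

For λ = 4: rank(A - 4I) = 1, rank((A - 4I)^2) = 0. The eigenspace has dimension 5 - 1 = 4, so there are 4 Jordan blocks; the rank sequence gives block sizes [2, 1, 1, 1].

Assembling the blocks gives the Jordan form J above.

J = [[4, 1, 0, 0, 0], [0, 4, 0, 0, 0], [0, 0, 4, 0, 0], [0, 0, 0, 4, 0], [0, 0, 0, 0, 4]]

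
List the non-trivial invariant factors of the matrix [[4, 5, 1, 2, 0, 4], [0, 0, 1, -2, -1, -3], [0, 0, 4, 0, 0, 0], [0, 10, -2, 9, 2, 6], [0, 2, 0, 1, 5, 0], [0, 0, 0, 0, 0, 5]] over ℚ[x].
x - 5, (x - 5)^2(x - 4)^3

The Jordan structure of A has elementary divisors (x - 4)^3, (x - 5)^2, (x - 5). Arranging the block sizes at each eigenvalue in decreasing order and taking row products gives the invariant factors.

Invariant factors (smallest first, each dividing the next): x - 5, (x - 5)^2(x - 4)^3.

Check: the last factor (x - 5)^2(x - 4)^3 is the minimal polynomial, and the product (x - 5)^3(x - 4)^3 is the characteristic polynomial.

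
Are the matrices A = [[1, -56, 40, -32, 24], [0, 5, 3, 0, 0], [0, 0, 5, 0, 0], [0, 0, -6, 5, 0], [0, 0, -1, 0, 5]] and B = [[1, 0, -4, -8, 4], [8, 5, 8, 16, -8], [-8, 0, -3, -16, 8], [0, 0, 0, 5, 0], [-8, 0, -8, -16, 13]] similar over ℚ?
No.

Both have characteristic polynomial (x - 5)^4(x - 1), but the minimal polynomial of A is (x - 5)^2(x - 1) while the minimal polynomial of B is (x - 5)(x - 1). The minimal polynomial is a similarity invariant, so A and B are not similar.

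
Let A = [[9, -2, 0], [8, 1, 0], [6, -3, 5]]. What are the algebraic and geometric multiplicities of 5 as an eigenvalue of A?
algebraic multiplicity 3, geometric multiplicity 2

The characteristic polynomial is (x - 5)^3, so the factor x - 5 appears with exponent 3: the algebraic multiplicity is 3.

rank(A - 5I) = 1, so the eigenspace has dimension 3 - 1 = 2: the geometric multiplicity is 2.

Since 2 < 3, A is not diagonalizable.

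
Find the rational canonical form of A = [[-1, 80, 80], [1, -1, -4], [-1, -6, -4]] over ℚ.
R = [[0, 0, 100], [1, 0, 15], [0, 1, -6]]

The invariant factors of A (the non-unit diagonal entries of the Smith normal form of xI - A over ℚ[x]) are (x - 4)(x + 5)^2, each dividing the next. The characteristic polynomial is their product, (x - 4)(x + 5)^2.

The rational canonical form is the block-diagonal matrix of companion matrices C(f_i):
R = [[0, 0, 100], [1, 0, 15], [0, 1, -6]].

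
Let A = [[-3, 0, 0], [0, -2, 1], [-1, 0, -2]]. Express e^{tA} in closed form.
e^{tA} = [[e^{-3*t}, 0, 0], [((1 - t)*e^{t} - 1)*e^{-3*t}, e^{-2*t}, t*e^{-2*t}], [(1 - e^{t})*e^{-3*t}, 0, e^{-2*t}]]

A has Jordan form J = [[-3, 0, 0], [0, -2, 1], [0, 0, -2]] with A = PJP^{-1}, so e^{tA} = P e^{tJ} P^{-1}.

For a Jordan block J_k(λ), e^{tJ_k(λ)} = e^{λt} · (I + tN + t^2 N^2/2! + ... + t^{k-1} N^{k-1}/(k-1)!) where N is the nilpotent superdiagonal part.

Assembling the blocks and conjugating back gives the entries of e^{tA} as shown above.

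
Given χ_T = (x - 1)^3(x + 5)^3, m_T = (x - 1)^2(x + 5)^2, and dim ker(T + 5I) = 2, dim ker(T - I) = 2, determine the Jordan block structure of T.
λ = -5: algebraic multiplicity 3 (exponent in χ_T), largest block size 2 (exponent in m_T), 2 blocks (geometric multiplicity). These force block sizes [2, 1].
λ = 1: algebraic multiplicity 3 (exponent in χ_T), largest block size 2 (exponent in m_T), 2 blocks (geometric multiplicity). These force block sizes [2, 1].

Jordan blocks: (-5, 2), (-5, 1), (1, 2), (1, 1)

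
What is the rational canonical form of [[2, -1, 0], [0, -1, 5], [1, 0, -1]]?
R = [[0, 0, -3], [1, 0, 3], [0, 1, 0]]

The invariant factors of A (the non-unit diagonal entries of the Smith normal form of xI - A over ℚ[x]) are x^3 - 3x + 3, each dividing the next. The characteristic polynomial is their product, x^3 - 3x + 3.

The rational canonical form is the block-diagonal matrix of companion matrices C(f_i):
R = [[0, 0, -3], [1, 0, 3], [0, 1, 0]].

Note the characteristic polynomial does not split into linear factors over ℚ, so A has no Jordan form over ℚ; the rational canonical form exists over any field.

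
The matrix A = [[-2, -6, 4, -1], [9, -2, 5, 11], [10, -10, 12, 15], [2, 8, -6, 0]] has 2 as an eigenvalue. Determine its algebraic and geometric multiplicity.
The characteristic polynomial is (x - 2)^4, so the factor x - 2 appears with exponent 4: the algebraic multiplicity is 4.

rank(A - 2I) = 2, so the eigenspace has dimension 4 - 2 = 2: the geometric multiplicity is 2.

Since 2 < 4, A is not diagonalizable.

algebraic multiplicity 4, geometric multiplicity 2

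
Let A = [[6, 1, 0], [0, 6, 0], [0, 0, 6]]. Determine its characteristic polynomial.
χ_A(x) = (x - 6)^3

xI - A = [[x - 6, -1, 0], [0, x - 6, 0], [0, 0, x - 6]].

Expanding det(xI - A) along the first row:
det(xI - A) = + (x - 6)·det([[x - 6, 0], [0, x - 6]]) - (-1)·det([[0, 0], [0, x - 6]]) + (0)·det([[0, x - 6], [0, 0]]).

Evaluating gives χ_A(x) = x^3 - 18x^2 + 108x - 216 = (x - 6)^3.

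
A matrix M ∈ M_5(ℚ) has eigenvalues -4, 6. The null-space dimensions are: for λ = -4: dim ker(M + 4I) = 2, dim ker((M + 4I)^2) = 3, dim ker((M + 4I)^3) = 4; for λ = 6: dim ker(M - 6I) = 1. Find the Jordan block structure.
Jordan blocks: (-4, 3), (-4, 1), (6, 1)

λ = -4: successive nullity increments [2, 1, 1] count blocks of size ≥ k; block sizes are [3, 1].
λ = 6: successive nullity increments [1] count blocks of size ≥ k; block sizes are [1].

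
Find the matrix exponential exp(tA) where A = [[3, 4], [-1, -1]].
e^{tA} = [[(2*t + 1)*e^{t}, 4*t*e^{t}], [-t*e^{t}, (1 - 2*t)*e^{t}]]

A has Jordan form J = [[1, 1], [0, 1]] with A = PJP^{-1}, so e^{tA} = P e^{tJ} P^{-1}.

For a Jordan block J_k(λ), e^{tJ_k(λ)} = e^{λt} · (I + tN + t^2 N^2/2! + ... + t^{k-1} N^{k-1}/(k-1)!) where N is the nilpotent superdiagonal part.

Assembling the blocks and conjugating back gives the entries of e^{tA} as shown above.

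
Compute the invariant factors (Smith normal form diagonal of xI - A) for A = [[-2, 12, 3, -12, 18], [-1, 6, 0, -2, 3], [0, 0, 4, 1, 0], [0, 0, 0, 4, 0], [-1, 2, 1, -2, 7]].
x - 4, (x - 4)^3(x - 3)

The Jordan structure of A has elementary divisors (x - 3), (x - 4)^3, (x - 4). Arranging the block sizes at each eigenvalue in decreasing order and taking row products gives the invariant factors.

Invariant factors (smallest first, each dividing the next): x - 4, (x - 4)^3(x - 3).

Check: the last factor (x - 4)^3(x - 3) is the minimal polynomial, and the product (x - 4)^4(x - 3) is the characteristic polynomial.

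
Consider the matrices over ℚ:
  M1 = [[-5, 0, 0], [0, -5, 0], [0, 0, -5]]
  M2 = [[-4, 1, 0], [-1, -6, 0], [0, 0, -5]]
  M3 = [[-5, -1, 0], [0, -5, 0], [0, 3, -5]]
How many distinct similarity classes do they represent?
Characteristic polynomials: χ_{M1} = (x + 5)^3, χ_{M2} = (x + 5)^3, χ_{M3} = (x + 5)^3.

{M1}: invariant factors x + 5, x + 5, x + 5.

{M2, M3}: invariant factors x + 5, (x + 5)^2.

Matrices are similar if and only if their invariant-factor lists agree; the partition into similarity classes is {M1}, {M2, M3}.

2 classes: {M1}, {M2, M3}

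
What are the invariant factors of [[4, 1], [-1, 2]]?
The Jordan structure of A has elementary divisors (x - 3)^2. Arranging the block sizes at each eigenvalue in decreasing order and taking row products gives the invariant factors.

Invariant factors (smallest first, each dividing the next): (x - 3)^2.

Check: the last factor (x - 3)^2 is the minimal polynomial, and the product (x - 3)^2 is the characteristic polynomial.

(x - 3)^2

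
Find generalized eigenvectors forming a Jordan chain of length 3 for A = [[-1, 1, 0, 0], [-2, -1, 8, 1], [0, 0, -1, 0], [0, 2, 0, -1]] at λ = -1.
We seek v_1 ∈ ker((A + I)^3) \ ker((A + I)^2), then set v_{i+1} = (A + I) v_i.

One such chain is v_1 = [[0, 0, 0, 1]]^T, v_2 = [[0, 1, 0, 0]]^T, v_3 = [[1, 0, 0, 2]]^T. Check: (A + I) v_3 = [[0, 0, 0, 0]]^T = 0.

v_1 = [[0, 0, 0, 1]]^T, v_2 = [[0, 1, 0, 0]]^T, v_3 = [[1, 0, 0, 2]]^T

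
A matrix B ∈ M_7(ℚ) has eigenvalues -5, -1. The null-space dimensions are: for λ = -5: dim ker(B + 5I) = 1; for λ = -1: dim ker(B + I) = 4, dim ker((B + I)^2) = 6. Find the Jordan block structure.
Jordan blocks: (-5, 1), (-1, 2), (-1, 2), (-1, 1), (-1, 1)

λ = -5: successive nullity increments [1] count blocks of size ≥ k; block sizes are [1].
λ = -1: successive nullity increments [4, 2] count blocks of size ≥ k; block sizes are [2, 2, 1, 1].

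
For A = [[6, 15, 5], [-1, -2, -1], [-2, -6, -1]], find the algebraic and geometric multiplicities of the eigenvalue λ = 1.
The characteristic polynomial is (x - 1)^3, so the factor x - 1 appears with exponent 3: the algebraic multiplicity is 3.

rank(A - I) = 1, so the eigenspace has dimension 3 - 1 = 2: the geometric multiplicity is 2.

Since 2 < 3, A is not diagonalizable.

algebraic multiplicity 3, geometric multiplicity 2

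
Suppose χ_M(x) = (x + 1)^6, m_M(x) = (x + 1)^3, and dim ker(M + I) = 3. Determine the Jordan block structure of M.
λ = -1: algebraic multiplicity 6 (exponent in χ_M), largest block size 3 (exponent in m_M), 3 blocks (geometric multiplicity). These force block sizes [3, 2, 1].

Jordan blocks: (-1, 3), (-1, 2), (-1, 1)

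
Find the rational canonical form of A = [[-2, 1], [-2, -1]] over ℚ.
The invariant factors of A (the non-unit diagonal entries of the Smith normal form of xI - A over ℚ[x]) are x^2 + 3x + 4, each dividing the next. The characteristic polynomial is their product, x^2 + 3x + 4.

The rational canonical form is the block-diagonal matrix of companion matrices C(f_i):
R = [[0, -4], [1, -3]].

Note the characteristic polynomial does not split into linear factors over ℚ, so A has no Jordan form over ℚ; the rational canonical form exists over any field.

R = [[0, -4], [1, -3]]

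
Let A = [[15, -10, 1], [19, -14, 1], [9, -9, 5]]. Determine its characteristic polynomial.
xI - A = [[x - 15, 10, -1], [-19, x + 14, -1], [-9, 9, x - 5]].

Expanding det(xI - A) along the first row:
det(xI - A) = + (x - 15)·det([[x + 14, -1], [9, x - 5]]) - (10)·det([[-19, -1], [-9, x - 5]]) + (-1)·det([[-19, x + 14], [-9, 9]]).

Evaluating gives χ_A(x) = x^3 - 6x^2 - 15x + 100 = (x - 5)^2(x + 4).

χ_A(x) = (x - 5)^2(x + 4)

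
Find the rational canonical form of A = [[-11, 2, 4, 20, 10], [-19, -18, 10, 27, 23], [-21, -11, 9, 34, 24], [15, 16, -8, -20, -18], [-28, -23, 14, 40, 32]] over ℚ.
The invariant factors of A (the non-unit diagonal entries of the Smith normal form of xI - A over ℚ[x]) are x + 3, x(x + 1)^2(x + 3), each dividing the next. The characteristic polynomial is their product, x(x + 1)^2(x + 3)^2.

The rational canonical form is the block-diagonal matrix of companion matrices C(f_i):
R = [[-3, 0, 0, 0, 0], [0, 0, 0, 0, 0], [0, 1, 0, 0, -3], [0, 0, 1, 0, -7], [0, 0, 0, 1, -5]].

R = [[-3, 0, 0, 0, 0], [0, 0, 0, 0, 0], [0, 1, 0, 0, -3], [0, 0, 1, 0, -7], [0, 0, 0, 1, -5]]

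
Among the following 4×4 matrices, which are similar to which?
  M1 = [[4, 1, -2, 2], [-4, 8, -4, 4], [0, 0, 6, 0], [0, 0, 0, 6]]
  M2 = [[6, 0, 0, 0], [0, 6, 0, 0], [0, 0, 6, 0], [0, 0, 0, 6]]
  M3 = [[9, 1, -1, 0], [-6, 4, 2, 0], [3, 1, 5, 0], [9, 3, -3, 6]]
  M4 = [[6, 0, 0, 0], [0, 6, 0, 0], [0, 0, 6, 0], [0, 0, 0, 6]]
Characteristic polynomials: χ_{M1} = (x - 6)^4, χ_{M2} = (x - 6)^4, χ_{M3} = (x - 6)^4, χ_{M4} = (x - 6)^4.

{M1, M3}: invariant factors x - 6, x - 6, (x - 6)^2.

{M2, M4}: invariant factors x - 6, x - 6, x - 6, x - 6.

Matrices are similar if and only if their invariant-factor lists agree; the partition into similarity classes is {M1, M3}, {M2, M4}.

2 classes: {M1, M3}, {M2, M4}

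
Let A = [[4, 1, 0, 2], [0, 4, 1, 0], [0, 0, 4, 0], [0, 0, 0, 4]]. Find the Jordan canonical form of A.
The characteristic polynomial is det(xI - A) = (x - 4)^4, so the eigenvalues are 4 (algebraic multiplicity 4).

For λ = 4: rank(A - 4I) = 2, rank((A - 4I)^2) = 1, rank((A - 4I)^3) = 0. The eigenspace has dimension 4 - 2 = 2, so there are 2 Jordan blocks; the rank sequence gives block sizes [3, 1].

Assembling the blocks gives the Jordan form J above.

J = [[4, 1, 0, 0], [0, 4, 1, 0], [0, 0, 4, 0], [0, 0, 0, 4]]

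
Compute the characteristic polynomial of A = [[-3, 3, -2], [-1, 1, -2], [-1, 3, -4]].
xI - A = [[x + 3, -3, 2], [1, x - 1, 2], [1, -3, x + 4]].

Expanding det(xI - A) along the first row:
det(xI - A) = + (x + 3)·det([[x - 1, 2], [-3, x + 4]]) - (-3)·det([[1, 2], [1, x + 4]]) + (2)·det([[1, x - 1], [1, -3]]).

Evaluating gives χ_A(x) = x^3 + 6x^2 + 12x + 8 = (x + 2)^3.

χ_A(x) = (x + 2)^3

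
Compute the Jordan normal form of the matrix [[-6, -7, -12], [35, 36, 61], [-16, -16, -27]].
The characteristic polynomial is det(xI - A) = (x - 1)^3, so the eigenvalues are 1 (algebraic multiplicity 3).

For λ = 1: rank(A - I) = 2, rank((A - I)^2) = 1, rank((A - I)^3) = 0. The eigenspace has dimension 3 - 2 = 1, so there is 1 Jordan block; the rank sequence gives block sizes [3].

Assembling the blocks gives the Jordan form J above.

J = [[1, 1, 0], [0, 1, 1], [0, 0, 1]]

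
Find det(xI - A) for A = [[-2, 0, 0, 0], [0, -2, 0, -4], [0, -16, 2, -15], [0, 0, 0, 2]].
xI - A = [[x + 2, 0, 0, 0], [0, x + 2, 0, 4], [0, 16, x - 2, 15], [0, 0, 0, x - 2]].

Expanding det(xI - A) along the first row:
det(xI - A) = + (x + 2)·det([[x + 2, 0, 4], [16, x - 2, 15], [0, 0, x - 2]]) - (0)·det([[0, 0, 4], [0, x - 2, 15], [0, 0, x - 2]]) + (0)·det([[0, x + 2, 4], [0, 16, 15], [0, 0, x - 2]]) - (0)·det([[0, x + 2, 0], [0, 16, x - 2], [0, 0, 0]]).

Evaluating gives χ_A(x) = x^4 - 8x^2 + 16 = (x - 2)^2(x + 2)^2.

χ_A(x) = (x - 2)^2(x + 2)^2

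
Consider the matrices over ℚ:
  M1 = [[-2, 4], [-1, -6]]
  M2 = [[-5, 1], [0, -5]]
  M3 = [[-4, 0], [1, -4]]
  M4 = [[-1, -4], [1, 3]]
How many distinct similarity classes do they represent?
3 classes: {M1, M3}, {M2}, {M4}

Characteristic polynomials: χ_{M1} = (x + 4)^2, χ_{M2} = (x + 5)^2, χ_{M3} = (x + 4)^2, χ_{M4} = (x - 1)^2.

{M1, M3}: invariant factors (x + 4)^2.

{M2}: invariant factors (x + 5)^2.

{M4}: invariant factors (x - 1)^2.

Matrices are similar if and only if their invariant-factor lists agree; the partition into similarity classes is {M1, M3}, {M2}, {M4}.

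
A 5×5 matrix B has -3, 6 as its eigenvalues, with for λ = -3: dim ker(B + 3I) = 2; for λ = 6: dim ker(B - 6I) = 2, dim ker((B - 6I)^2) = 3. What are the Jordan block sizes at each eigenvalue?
λ = -3: successive nullity increments [2] count blocks of size ≥ k; block sizes are [1, 1].
λ = 6: successive nullity increments [2, 1] count blocks of size ≥ k; block sizes are [2, 1].

Jordan blocks: (-3, 1), (-3, 1), (6, 2), (6, 1)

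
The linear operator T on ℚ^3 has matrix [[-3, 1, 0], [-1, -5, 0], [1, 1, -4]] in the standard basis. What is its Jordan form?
J = [[-4, 1, 0], [0, -4, 0], [0, 0, -4]]

The characteristic polynomial is det(xI - A) = (x + 4)^3, so the eigenvalues are -4 (algebraic multiplicity 3).

For λ = -4: rank(A + 4I) = 1, rank((A + 4I)^2) = 0. The eigenspace has dimension 3 - 1 = 2, so there are 2 Jordan blocks; the rank sequence gives block sizes [2, 1].

Assembling the blocks gives the Jordan form J above.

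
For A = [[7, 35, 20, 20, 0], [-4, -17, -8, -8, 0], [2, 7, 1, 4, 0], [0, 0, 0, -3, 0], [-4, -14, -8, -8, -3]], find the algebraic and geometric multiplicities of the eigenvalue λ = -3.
The characteristic polynomial is (x + 3)^5, so the factor x + 3 appears with exponent 5: the algebraic multiplicity is 5.

rank(A + 3I) = 1, so the eigenspace has dimension 5 - 1 = 4: the geometric multiplicity is 4.

Since 4 < 5, A is not diagonalizable.

algebraic multiplicity 5, geometric multiplicity 4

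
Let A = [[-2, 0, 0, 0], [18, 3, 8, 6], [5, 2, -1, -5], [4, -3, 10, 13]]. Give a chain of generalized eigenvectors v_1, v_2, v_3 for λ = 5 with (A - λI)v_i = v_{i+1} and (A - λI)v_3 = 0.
v_1 = [[0, 3, 0, 1]]^T, v_2 = [[0, 0, 1, -1]]^T, v_3 = [[0, 2, -1, 2]]^T

We seek v_1 ∈ ker((A - 5I)^3) \ ker((A - 5I)^2), then set v_{i+1} = (A - 5I) v_i.

One such chain is v_1 = [[0, 3, 0, 1]]^T, v_2 = [[0, 0, 1, -1]]^T, v_3 = [[0, 2, -1, 2]]^T. Check: (A - 5I) v_3 = [[0, 0, 0, 0]]^T = 0.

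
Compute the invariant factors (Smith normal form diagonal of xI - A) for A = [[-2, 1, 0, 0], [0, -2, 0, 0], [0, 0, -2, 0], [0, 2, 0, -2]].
x + 2, x + 2, (x + 2)^2

The Jordan structure of A has elementary divisors (x + 2)^2, (x + 2), (x + 2). Arranging the block sizes at each eigenvalue in decreasing order and taking row products gives the invariant factors.

Invariant factors (smallest first, each dividing the next): x + 2, x + 2, (x + 2)^2.

Check: the last factor (x + 2)^2 is the minimal polynomial, and the product (x + 2)^4 is the characteristic polynomial.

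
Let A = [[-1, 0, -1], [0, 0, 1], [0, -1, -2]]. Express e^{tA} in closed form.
e^{tA} = [[e^{-t}, t^2*e^{-t}/2, t*(t - 2)*e^{-t}/2], [0, (t + 1)*e^{-t}, t*e^{-t}], [0, -t*e^{-t}, (1 - t)*e^{-t}]]

A has Jordan form J = [[-1, 1, 0], [0, -1, 1], [0, 0, -1]] with A = PJP^{-1}, so e^{tA} = P e^{tJ} P^{-1}.

For a Jordan block J_k(λ), e^{tJ_k(λ)} = e^{λt} · (I + tN + t^2 N^2/2! + ... + t^{k-1} N^{k-1}/(k-1)!) where N is the nilpotent superdiagonal part.

Assembling the blocks and conjugating back gives the entries of e^{tA} as shown above.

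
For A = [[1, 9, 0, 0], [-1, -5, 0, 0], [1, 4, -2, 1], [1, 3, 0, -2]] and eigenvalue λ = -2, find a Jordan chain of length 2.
We seek v_1 ∈ ker((A + 2I)^2) \ ker(A + 2I), then set v_{i+1} = (A + 2I) v_i.

One such chain is v_1 = [[-2, 1, 2, 2]]^T, v_2 = [[3, -1, 4, 1]]^T. Check: (A + 2I) v_2 = [[0, 0, 0, 0]]^T = 0.

v_1 = [[-2, 1, 2, 2]]^T, v_2 = [[3, -1, 4, 1]]^T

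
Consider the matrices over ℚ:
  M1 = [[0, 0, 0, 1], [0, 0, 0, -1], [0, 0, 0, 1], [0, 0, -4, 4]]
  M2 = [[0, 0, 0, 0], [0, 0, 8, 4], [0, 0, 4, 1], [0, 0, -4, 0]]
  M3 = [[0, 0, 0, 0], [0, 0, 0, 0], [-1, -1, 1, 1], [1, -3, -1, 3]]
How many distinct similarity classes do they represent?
Characteristic polynomials: χ_{M1} = x^2(x - 2)^2, χ_{M2} = x^2(x - 2)^2, χ_{M3} = x^2(x - 2)^2.

{M1, M2, M3}: invariant factors x, x(x - 2)^2.

Matrices are similar if and only if their invariant-factor lists agree; the partition into similarity classes is {M1, M2, M3}.

1 class: {M1, M2, M3}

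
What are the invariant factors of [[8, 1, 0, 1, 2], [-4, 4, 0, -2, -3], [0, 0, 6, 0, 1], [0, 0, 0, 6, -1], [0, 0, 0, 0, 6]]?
x - 6, (x - 6)^2, (x - 6)^2

The Jordan structure of A has elementary divisors (x - 6)^2, (x - 6)^2, (x - 6). Arranging the block sizes at each eigenvalue in decreasing order and taking row products gives the invariant factors.

Invariant factors (smallest first, each dividing the next): x - 6, (x - 6)^2, (x - 6)^2.

Check: the last factor (x - 6)^2 is the minimal polynomial, and the product (x - 6)^5 is the characteristic polynomial.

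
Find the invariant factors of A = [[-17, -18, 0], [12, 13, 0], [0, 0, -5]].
x + 5, (x - 1)(x + 5)

The Jordan structure of A has elementary divisors (x + 5), (x + 5), (x - 1). Arranging the block sizes at each eigenvalue in decreasing order and taking row products gives the invariant factors.

Invariant factors (smallest first, each dividing the next): x + 5, (x - 1)(x + 5).

Check: the last factor (x - 1)(x + 5) is the minimal polynomial, and the product (x - 1)(x + 5)^2 is the characteristic polynomial.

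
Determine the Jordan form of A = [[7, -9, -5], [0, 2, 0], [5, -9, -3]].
The characteristic polynomial is det(xI - A) = (x - 2)^3, so the eigenvalues are 2 (algebraic multiplicity 3).

For λ = 2: rank(A - 2I) = 1, rank((A - 2I)^2) = 0. The eigenspace has dimension 3 - 1 = 2, so there are 2 Jordan blocks; the rank sequence gives block sizes [2, 1].

Assembling the blocks gives the Jordan form J above.

J = [[2, 1, 0], [0, 2, 0], [0, 0, 2]]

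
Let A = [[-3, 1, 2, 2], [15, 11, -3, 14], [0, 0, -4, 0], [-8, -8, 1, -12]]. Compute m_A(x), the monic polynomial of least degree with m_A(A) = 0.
The characteristic polynomial factors as (x - 4)(x + 4)^3. The minimal polynomial is ∏(x - λ)^{k_λ} where k_λ is the size of the largest Jordan block at λ.

For λ = -4: rank(A + 4I) = 3, and the largest Jordan block has size 3 (the smallest k with rank((A + 4I)^k) = rank((A + 4I)^(k+1))).
For λ = 4: rank(A - 4I) = 3, and the largest Jordan block has size 1 (the smallest k with rank((A - 4I)^k) = rank((A - 4I)^(k+1))).

So m_A(x) = (x - 4)(x + 4)^3.

m_A(x) = (x - 4)(x + 4)^3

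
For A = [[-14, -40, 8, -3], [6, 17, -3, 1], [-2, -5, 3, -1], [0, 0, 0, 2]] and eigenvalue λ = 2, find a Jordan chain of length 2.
We seek v_1 ∈ ker((A - 2I)^2) \ ker(A - 2I), then set v_{i+1} = (A - 2I) v_i.

One such chain is v_1 = [[-3, 1, -2, -2]]^T, v_2 = [[-2, 1, 1, 0]]^T. Check: (A - 2I) v_2 = [[0, 0, 0, 0]]^T = 0.

v_1 = [[-3, 1, -2, -2]]^T, v_2 = [[-2, 1, 1, 0]]^T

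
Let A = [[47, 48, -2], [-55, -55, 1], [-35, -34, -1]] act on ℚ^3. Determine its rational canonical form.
R = [[0, 0, -27], [1, 0, -27], [0, 1, -9]]

The invariant factors of A (the non-unit diagonal entries of the Smith normal form of xI - A over ℚ[x]) are (x + 3)^3, each dividing the next. The characteristic polynomial is their product, (x + 3)^3.

The rational canonical form is the block-diagonal matrix of companion matrices C(f_i):
R = [[0, 0, -27], [1, 0, -27], [0, 1, -9]].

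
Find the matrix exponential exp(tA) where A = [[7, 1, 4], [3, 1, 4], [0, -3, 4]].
e^{tA} = [[(6*t^2 + 3*t + 1)*e^{4*t}, t*(1 - 6*t)*e^{4*t}, 4*t*(2*t + 1)*e^{4*t}], [3*t*e^{4*t}, (1 - 3*t)*e^{4*t}, 4*t*e^{4*t}], [-9*t^2*e^{4*t}/2, 3*t*(3*t - 2)*e^{4*t}/2, (1 - 6*t^2)*e^{4*t}]]

A has Jordan form J = [[4, 1, 0], [0, 4, 1], [0, 0, 4]] with A = PJP^{-1}, so e^{tA} = P e^{tJ} P^{-1}.

For a Jordan block J_k(λ), e^{tJ_k(λ)} = e^{λt} · (I + tN + t^2 N^2/2! + ... + t^{k-1} N^{k-1}/(k-1)!) where N is the nilpotent superdiagonal part.

Assembling the blocks and conjugating back gives the entries of e^{tA} as shown above.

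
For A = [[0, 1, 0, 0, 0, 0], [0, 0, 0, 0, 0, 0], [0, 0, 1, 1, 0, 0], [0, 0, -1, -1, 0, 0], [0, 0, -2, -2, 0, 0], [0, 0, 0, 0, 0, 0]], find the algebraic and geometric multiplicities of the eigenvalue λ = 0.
algebraic multiplicity 6, geometric multiplicity 4

The characteristic polynomial is x^6, so the factor x appears with exponent 6: the algebraic multiplicity is 6.

rank(A) = 2, so the eigenspace has dimension 6 - 2 = 4: the geometric multiplicity is 4.

Since 4 < 6, A is not diagonalizable.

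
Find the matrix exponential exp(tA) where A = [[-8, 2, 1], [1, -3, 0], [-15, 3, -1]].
e^{tA} = [[(3*t^2 - 8*t + 2)*e^{-4*t}/2, t*(4 - 3*t)*e^{-4*t}/2, t*(2 - t)*e^{-4*t}/2], [t*(2 - 3*t)*e^{-4*t}/2, (3*t^2/2 + t + 1)*e^{-4*t}, t^2*e^{-4*t}/2], [3*t*(3*t - 5)*e^{-4*t}, 3*t*(1 - 3*t)*e^{-4*t}, (-3*t^2 + 3*t + 1)*e^{-4*t}]]

A has Jordan form J = [[-4, 1, 0], [0, -4, 1], [0, 0, -4]] with A = PJP^{-1}, so e^{tA} = P e^{tJ} P^{-1}.

For a Jordan block J_k(λ), e^{tJ_k(λ)} = e^{λt} · (I + tN + t^2 N^2/2! + ... + t^{k-1} N^{k-1}/(k-1)!) where N is the nilpotent superdiagonal part.

Assembling the blocks and conjugating back gives the entries of e^{tA} as shown above.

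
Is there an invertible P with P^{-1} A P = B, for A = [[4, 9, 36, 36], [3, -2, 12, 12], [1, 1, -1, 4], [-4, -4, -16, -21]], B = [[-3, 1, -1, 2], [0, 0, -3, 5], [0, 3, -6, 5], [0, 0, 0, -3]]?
trace(A) = -20 but trace(B) = -12. The trace is a similarity invariant, so A and B are not similar.

No.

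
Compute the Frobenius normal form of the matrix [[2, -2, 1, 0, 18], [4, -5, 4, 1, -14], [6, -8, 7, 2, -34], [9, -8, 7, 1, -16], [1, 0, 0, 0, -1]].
The invariant factors of A (the non-unit diagonal entries of the Smith normal form of xI - A over ℚ[x]) are x^2 - 4x - 3, (x + 4)(x^2 - 4x - 3), each dividing the next. The characteristic polynomial is their product, (x + 4)(x^2 - 4x - 3)^2.

The rational canonical form is the block-diagonal matrix of companion matrices C(f_i):
R = [[0, 3, 0, 0, 0], [1, 4, 0, 0, 0], [0, 0, 0, 0, 12], [0, 0, 1, 0, 19], [0, 0, 0, 1, 0]].

Note the characteristic polynomial does not split into linear factors over ℚ, so A has no Jordan form over ℚ; the rational canonical form exists over any field.

R = [[0, 3, 0, 0, 0], [1, 4, 0, 0, 0], [0, 0, 0, 0, 12], [0, 0, 1, 0, 19], [0, 0, 0, 1, 0]]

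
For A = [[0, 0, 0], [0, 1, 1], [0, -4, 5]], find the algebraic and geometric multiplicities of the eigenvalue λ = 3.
algebraic multiplicity 2, geometric multiplicity 1

The characteristic polynomial is x(x - 3)^2, so the factor x - 3 appears with exponent 2: the algebraic multiplicity is 2.

rank(A - 3I) = 2, so the eigenspace has dimension 3 - 2 = 1: the geometric multiplicity is 1.

Since 1 < 2, A is not diagonalizable.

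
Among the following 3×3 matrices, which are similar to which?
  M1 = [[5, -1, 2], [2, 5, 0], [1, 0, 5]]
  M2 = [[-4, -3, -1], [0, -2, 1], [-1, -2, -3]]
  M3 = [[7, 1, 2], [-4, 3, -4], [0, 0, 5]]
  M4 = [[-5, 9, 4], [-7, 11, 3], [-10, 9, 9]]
3 classes: {M1, M4}, {M2}, {M3}

Characteristic polynomials: χ_{M1} = (x - 5)^3, χ_{M2} = (x + 3)^3, χ_{M3} = (x - 5)^3, χ_{M4} = (x - 5)^3.

{M1, M4}: invariant factors (x - 5)^3.

{M2}: invariant factors (x + 3)^3.

{M3}: invariant factors x - 5, (x - 5)^2.

Matrices are similar if and only if their invariant-factor lists agree; the partition into similarity classes is {M1, M4}, {M2}, {M3}.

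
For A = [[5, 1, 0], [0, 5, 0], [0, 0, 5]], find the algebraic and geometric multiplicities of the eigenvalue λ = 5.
The characteristic polynomial is (x - 5)^3, so the factor x - 5 appears with exponent 3: the algebraic multiplicity is 3.

rank(A - 5I) = 1, so the eigenspace has dimension 3 - 1 = 2: the geometric multiplicity is 2.

Since 2 < 3, A is not diagonalizable.

algebraic multiplicity 3, geometric multiplicity 2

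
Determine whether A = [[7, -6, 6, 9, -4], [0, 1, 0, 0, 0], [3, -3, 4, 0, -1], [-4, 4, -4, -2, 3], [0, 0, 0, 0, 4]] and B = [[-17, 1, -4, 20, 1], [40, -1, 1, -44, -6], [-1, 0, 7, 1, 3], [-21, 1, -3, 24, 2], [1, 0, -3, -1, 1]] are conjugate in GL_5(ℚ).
No.

Both have characteristic polynomial (x - 4)^3(x - 1)^2, but the minimal polynomial of A is (x - 4)^3(x - 1) while the minimal polynomial of B is (x - 4)^3(x - 1)^2. The minimal polynomial is a similarity invariant, so A and B are not similar.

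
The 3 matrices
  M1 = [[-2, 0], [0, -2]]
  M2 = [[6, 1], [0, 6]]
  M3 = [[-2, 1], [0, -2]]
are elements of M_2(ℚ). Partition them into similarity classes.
Characteristic polynomials: χ_{M1} = (x + 2)^2, χ_{M2} = (x - 6)^2, χ_{M3} = (x + 2)^2.

{M1}: invariant factors x + 2, x + 2.

{M2}: invariant factors (x - 6)^2.

{M3}: invariant factors (x + 2)^2.

Matrices are similar if and only if their invariant-factor lists agree; the partition into similarity classes is {M1}, {M2}, {M3}.

3 classes: {M1}, {M2}, {M3}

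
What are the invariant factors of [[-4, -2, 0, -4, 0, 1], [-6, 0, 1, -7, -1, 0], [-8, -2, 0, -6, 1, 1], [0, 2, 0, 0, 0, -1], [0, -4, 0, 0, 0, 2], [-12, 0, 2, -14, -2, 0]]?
The Jordan structure of A has elementary divisors (x + 4), x^3, x^2. Arranging the block sizes at each eigenvalue in decreasing order and taking row products gives the invariant factors.

Invariant factors (smallest first, each dividing the next): x^2, x^3(x + 4).

Check: the last factor x^3(x + 4) is the minimal polynomial, and the product x^5(x + 4) is the characteristic polynomial.

x^2, x^3(x + 4)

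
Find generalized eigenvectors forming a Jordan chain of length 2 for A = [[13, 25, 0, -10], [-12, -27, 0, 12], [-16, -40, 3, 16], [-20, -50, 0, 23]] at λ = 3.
v_1 = [[-2, 3, 4, 5]]^T, v_2 = [[5, -6, -8, -10]]^T

We seek v_1 ∈ ker((A - 3I)^2) \ ker(A - 3I), then set v_{i+1} = (A - 3I) v_i.

One such chain is v_1 = [[-2, 3, 4, 5]]^T, v_2 = [[5, -6, -8, -10]]^T. Check: (A - 3I) v_2 = [[0, 0, 0, 0]]^T = 0.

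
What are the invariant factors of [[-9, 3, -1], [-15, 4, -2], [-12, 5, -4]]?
(x + 3)^3

The Jordan structure of A has elementary divisors (x + 3)^3. Arranging the block sizes at each eigenvalue in decreasing order and taking row products gives the invariant factors.

Invariant factors (smallest first, each dividing the next): (x + 3)^3.

Check: the last factor (x + 3)^3 is the minimal polynomial, and the product (x + 3)^3 is the characteristic polynomial.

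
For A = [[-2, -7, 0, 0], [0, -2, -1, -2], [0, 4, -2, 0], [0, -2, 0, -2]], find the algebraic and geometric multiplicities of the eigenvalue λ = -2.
The characteristic polynomial is (x + 2)^4, so the factor x + 2 appears with exponent 4: the algebraic multiplicity is 4.

rank(A + 2I) = 2, so the eigenspace has dimension 4 - 2 = 2: the geometric multiplicity is 2.

Since 2 < 4, A is not diagonalizable.

algebraic multiplicity 4, geometric multiplicity 2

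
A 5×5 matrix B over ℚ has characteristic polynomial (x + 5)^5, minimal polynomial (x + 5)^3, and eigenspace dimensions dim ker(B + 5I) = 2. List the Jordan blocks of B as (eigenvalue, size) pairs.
Jordan blocks: (-5, 3), (-5, 2)

λ = -5: algebraic multiplicity 5 (exponent in χ_B), largest block size 3 (exponent in m_B), 2 blocks (geometric multiplicity). These force block sizes [3, 2].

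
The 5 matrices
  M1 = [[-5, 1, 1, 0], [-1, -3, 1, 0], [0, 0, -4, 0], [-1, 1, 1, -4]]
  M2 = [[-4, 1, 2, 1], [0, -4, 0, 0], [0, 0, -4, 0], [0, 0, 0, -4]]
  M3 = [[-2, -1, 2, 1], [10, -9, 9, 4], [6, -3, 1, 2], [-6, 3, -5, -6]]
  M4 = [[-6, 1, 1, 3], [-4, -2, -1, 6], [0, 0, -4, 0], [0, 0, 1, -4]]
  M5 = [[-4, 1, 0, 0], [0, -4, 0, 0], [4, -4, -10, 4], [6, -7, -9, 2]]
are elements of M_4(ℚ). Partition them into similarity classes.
2 classes: {M1, M2}, {M3, M4, M5}

Characteristic polynomials: χ_{M1} = (x + 4)^4, χ_{M2} = (x + 4)^4, χ_{M3} = (x + 4)^4, χ_{M4} = (x + 4)^4, χ_{M5} = (x + 4)^4.

{M1, M2}: invariant factors x + 4, x + 4, (x + 4)^2.

{M3, M4, M5}: invariant factors (x + 4)^2, (x + 4)^2.

Matrices are similar if and only if their invariant-factor lists agree; the partition into similarity classes is {M1, M2}, {M3, M4, M5}.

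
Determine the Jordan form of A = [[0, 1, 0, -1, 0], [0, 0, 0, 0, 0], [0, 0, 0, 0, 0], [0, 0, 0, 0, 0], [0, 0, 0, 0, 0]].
The characteristic polynomial is det(xI - A) = x^5, so the eigenvalues are 0 (algebraic multiplicity 5).

For λ = 0: rank(A) = 1, rank(A^2) = 0. The eigenspace has dimension 5 - 1 = 4, so there are 4 Jordan blocks; the rank sequence gives block sizes [2, 1, 1, 1].

Assembling the blocks gives the Jordan form J above.

J = [[0, 1, 0, 0, 0], [0, 0, 0, 0, 0], [0, 0, 0, 0, 0], [0, 0, 0, 0, 0], [0, 0, 0, 0, 0]]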